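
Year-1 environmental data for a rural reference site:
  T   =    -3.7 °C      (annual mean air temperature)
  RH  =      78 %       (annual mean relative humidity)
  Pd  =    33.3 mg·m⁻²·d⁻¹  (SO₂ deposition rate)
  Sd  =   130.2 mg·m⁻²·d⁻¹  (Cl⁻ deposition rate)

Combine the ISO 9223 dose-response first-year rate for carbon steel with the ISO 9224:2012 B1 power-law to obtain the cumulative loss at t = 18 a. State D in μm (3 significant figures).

D(18) = 137 μm

carbon steel: f(T) = +0.150·(T−10) [T≤10 °C] = -2.0550
  Pd branch = 1.77·Pd^0.52·e^(0.02·RH+f) = 6.678 μm/a
  Cl⁻ term: 0.102·130.2^0.62·exp(0.033·78+0.04·-3.7) = 23.62
  r_corr = 6.678 + 23.62 = 30.3 μm/a
Long-term exponent b (ISO 9224 Table 2, B1) = 0.523
  D(18) = 30.3 × 18^0.523 = 30.3 × 4.534 = 137.4 μm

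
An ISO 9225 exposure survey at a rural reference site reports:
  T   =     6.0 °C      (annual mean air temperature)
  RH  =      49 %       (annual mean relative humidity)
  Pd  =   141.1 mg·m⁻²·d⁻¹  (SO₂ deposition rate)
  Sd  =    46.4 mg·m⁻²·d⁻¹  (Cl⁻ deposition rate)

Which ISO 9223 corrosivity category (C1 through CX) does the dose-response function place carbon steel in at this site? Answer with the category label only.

C3

carbon steel: f(T) = +0.150·(T−10) [T≤10 °C] = -0.6000
  Pd branch = 1.77·Pd^0.52·e^(0.02·RH+f) = 33.94 μm/a
  Sd branch = 0.102·Sd^0.62·e^(0.033·RH+0.04·T) = 7.052 μm/a
  r_corr = 33.94 + 7.052 = 41 μm/a
41 μm/a falls in (25, 50] for carbon steel → category C3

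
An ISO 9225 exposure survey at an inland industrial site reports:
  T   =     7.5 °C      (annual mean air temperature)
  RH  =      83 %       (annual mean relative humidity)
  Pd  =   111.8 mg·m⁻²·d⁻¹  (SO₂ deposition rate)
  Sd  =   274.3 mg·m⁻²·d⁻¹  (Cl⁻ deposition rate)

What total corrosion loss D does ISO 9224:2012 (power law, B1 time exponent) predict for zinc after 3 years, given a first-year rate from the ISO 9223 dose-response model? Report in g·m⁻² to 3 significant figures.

zinc: f(T) = +0.038·(T−10) [T≤10 °C] = -0.0950
  sulphur-dioxide contribution → 4.254 μm/a
  chloride contribution → 1.578 μm/a
  ⇒ r_corr(zinc) = 5.832 μm/a
Power-law: D(3) = r_corr · 3^0.813
  D(3) = 5.832 × 3^0.813 = 5.832 × 2.443 = 14.25 μm
  Mass loss = 14.25 μm × 7.14 g/cm³ = 101.7 g·m⁻²

D(3) = 102 g·m⁻²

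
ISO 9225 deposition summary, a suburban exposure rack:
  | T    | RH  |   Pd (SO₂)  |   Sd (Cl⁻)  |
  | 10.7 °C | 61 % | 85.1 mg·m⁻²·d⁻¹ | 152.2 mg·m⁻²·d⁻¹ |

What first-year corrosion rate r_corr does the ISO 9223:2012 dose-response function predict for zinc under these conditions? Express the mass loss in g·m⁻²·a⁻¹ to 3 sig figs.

r_corr = 19.1 g·m⁻²·a⁻¹

zinc: temperature factor f = -0.071·(0.7) = -0.0497
  SO₂ term: 0.0129·85.1^0.44·exp(0.046·61-0.0497) = 1.435
  Cl⁻ term: 0.0175·152.2^0.57·exp(0.008·61+0.085·10.7) = 1.241
  sum: 1.435 + 1.241 → r_corr = 2.676 μm/a
Convert to mass loss: 2.676 μm/a × 7.14 g/cm³ = 19.11 g·m⁻²·a⁻¹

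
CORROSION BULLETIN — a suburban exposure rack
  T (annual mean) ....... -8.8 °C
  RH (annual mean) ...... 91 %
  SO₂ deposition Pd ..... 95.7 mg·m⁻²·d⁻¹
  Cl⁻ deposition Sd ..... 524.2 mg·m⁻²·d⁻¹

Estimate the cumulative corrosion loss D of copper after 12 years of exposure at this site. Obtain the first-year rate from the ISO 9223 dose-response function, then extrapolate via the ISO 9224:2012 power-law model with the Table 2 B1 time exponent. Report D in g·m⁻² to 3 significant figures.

copper: temperature factor f = +0.126·(-18.8) = -2.3688
  Pd branch = 0.0053·Pd^0.26·e^(0.059·RH+f) = 0.3486 μm/a
  Sd branch = 0.01025·Sd^0.27·e^(0.036·RH+0.049·T) = 0.956 μm/a
  sum: 0.3486 + 0.956 → r_corr = 1.305 μm/a
Long-term exponent b (ISO 9224 Table 2, B1) = 0.667
  D(12) = 1.305 × 12^0.667 = 1.305 × 5.246 = 6.844 μm
  Mass loss = 6.844 μm × 8.96 g/cm³ = 61.32 g·m⁻²

D(12) = 61.3 g·m⁻²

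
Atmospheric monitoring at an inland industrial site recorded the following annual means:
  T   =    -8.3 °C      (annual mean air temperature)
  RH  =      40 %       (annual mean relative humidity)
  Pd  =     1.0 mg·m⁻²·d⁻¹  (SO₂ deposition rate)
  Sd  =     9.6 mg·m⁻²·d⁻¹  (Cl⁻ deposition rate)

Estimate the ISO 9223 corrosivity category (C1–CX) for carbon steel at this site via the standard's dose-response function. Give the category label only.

carbon steel: temperature factor f = +0.150·(-18.3) = -2.7450
  Pd branch = 1.77·Pd^0.52·e^(0.02·RH+f) = 0.2531 μm/a
  Sd branch = 0.102·Sd^0.62·e^(0.033·RH+0.04·T) = 1.114 μm/a
  sum: 0.2531 + 1.114 → r_corr = 1.367 μm/a
Category bounds: 1.3…25 μm/a bracket r_corr ⇒ C2

C2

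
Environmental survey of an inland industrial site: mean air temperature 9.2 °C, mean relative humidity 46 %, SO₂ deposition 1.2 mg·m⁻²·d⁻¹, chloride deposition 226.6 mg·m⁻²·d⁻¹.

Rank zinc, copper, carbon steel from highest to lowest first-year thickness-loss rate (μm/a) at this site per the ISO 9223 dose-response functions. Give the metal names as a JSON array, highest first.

["carbon steel", "zinc", "copper"]

zinc: temperature factor f = +0.038·(-0.8) = -0.0304
  SO₂ term: 0.0129·1.2^0.44·exp(0.046·46-0.0304) = 0.1125
  Cl⁻ term: 0.0175·226.6^0.57·exp(0.008·46+0.085·9.2) = 1.216
  sum: 0.1125 + 1.216 → r_corr = 1.329 μm/a
copper: f(T) = +0.126·(T−10) [T≤10 °C] = -0.1008
  Pd branch = 0.0053·Pd^0.26·e^(0.059·RH+f) = 0.07582 μm/a
  Sd branch = 0.01025·Sd^0.27·e^(0.036·RH+0.049·T) = 0.3644 μm/a
  sum: 0.07582 + 0.3644 → r_corr = 0.4402 μm/a
carbon steel: T≤10 °C ⇒ hinge +0.150·(9.2−10) = -0.1200
  SO₂ term: 1.77·1.2^0.52·exp(0.02·46-0.1200) = 4.331
  Sd branch = 0.102·Sd^0.62·e^(0.033·RH+0.04·T) = 19.41 μm/a
  sum: 4.331 + 19.41 → r_corr = 23.74 μm/a
Ordering by μm/a: carbon steel (23.7) > zinc (1.33) > copper (0.44)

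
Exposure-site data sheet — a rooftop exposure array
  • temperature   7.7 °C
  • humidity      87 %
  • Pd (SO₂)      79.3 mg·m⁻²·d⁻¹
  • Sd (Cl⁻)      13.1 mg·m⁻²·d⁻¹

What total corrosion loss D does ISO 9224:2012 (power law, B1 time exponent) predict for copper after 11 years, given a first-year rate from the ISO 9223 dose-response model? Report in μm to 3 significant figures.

D(11) = 13.8 μm

copper: f(T) = +0.126·(T−10) [T≤10 °C] = -0.2898
  Pd branch = 0.0053·Pd^0.26·e^(0.059·RH+f) = 2.096 μm/a
  Sd branch = 0.01025·Sd^0.27·e^(0.036·RH+0.049·T) = 0.6862 μm/a
  r_corr = 2.096 + 0.6862 = 2.783 μm/a
Long-term exponent b (ISO 9224 Table 2, B1) = 0.667
  D(11) = 2.783 × 11^0.667 = 2.783 × 4.95 = 13.77 μm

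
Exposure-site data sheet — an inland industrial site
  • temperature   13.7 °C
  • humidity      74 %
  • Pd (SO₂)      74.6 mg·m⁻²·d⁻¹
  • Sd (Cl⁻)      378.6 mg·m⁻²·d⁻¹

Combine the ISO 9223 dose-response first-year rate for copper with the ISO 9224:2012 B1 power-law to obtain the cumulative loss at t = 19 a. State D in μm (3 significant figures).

D(19) = 17.0 μm

copper: f(T) = -0.080·(T−10) [T>10 °C] = -0.2960
  SO₂ term: 0.0053·74.6^0.26·exp(0.059·74-0.2960) = 0.9523
  Sd branch = 0.01025·Sd^0.27·e^(0.036·RH+0.049·T) = 1.43 μm/a
  r_corr = 0.9523 + 1.43 = 2.382 μm/a
ISO 9224: D(t) = r_corr · t^b with b = 0.667 (copper, B1)
  D(19) = 2.382 × 19^0.667 = 2.382 × 7.127 = 16.98 μm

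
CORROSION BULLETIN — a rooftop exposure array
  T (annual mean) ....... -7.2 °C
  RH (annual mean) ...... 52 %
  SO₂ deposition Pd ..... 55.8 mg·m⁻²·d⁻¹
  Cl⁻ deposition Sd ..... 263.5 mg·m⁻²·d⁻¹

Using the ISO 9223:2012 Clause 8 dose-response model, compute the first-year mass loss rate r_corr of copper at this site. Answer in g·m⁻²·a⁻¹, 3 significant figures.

copper: f(T) = +0.126·(T−10) [T≤10 °C] = -2.1672
  sulphur-dioxide contribution → 0.03712 μm/a
  chloride contribution → 0.2109 μm/a
  total first-year rate 0.248 μm/a
Convert to mass loss: 0.248 μm/a × 8.96 g/cm³ = 2.222 g·m⁻²·a⁻¹

r_corr = 2.22 g·m⁻²·a⁻¹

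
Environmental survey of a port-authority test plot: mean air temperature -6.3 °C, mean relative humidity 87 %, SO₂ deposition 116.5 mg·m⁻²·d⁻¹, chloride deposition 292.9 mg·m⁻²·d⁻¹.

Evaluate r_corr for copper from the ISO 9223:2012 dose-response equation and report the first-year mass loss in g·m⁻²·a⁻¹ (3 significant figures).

r_corr = 10.7 g·m⁻²·a⁻¹

copper: T≤10 °C ⇒ hinge +0.126·(-6.3−10) = -2.0538
  SO₂ term: 0.0053·116.5^0.26·exp(0.059·87-2.0538) = 0.397
  Sd branch = 0.01025·Sd^0.27·e^(0.036·RH+0.049·T) = 0.7996 μm/a
  sum: 0.397 + 0.7996 → r_corr = 1.197 μm/a
Convert to mass loss: 1.197 μm/a × 8.96 g/cm³ = 10.72 g·m⁻²·a⁻¹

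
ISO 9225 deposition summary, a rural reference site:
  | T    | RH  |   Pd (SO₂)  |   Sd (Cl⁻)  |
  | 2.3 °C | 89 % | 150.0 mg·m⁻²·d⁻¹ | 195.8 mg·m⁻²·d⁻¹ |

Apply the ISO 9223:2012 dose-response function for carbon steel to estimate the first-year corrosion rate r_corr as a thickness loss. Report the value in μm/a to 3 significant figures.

r_corr = 100 μm/a

carbon steel: T≤10 °C ⇒ hinge +0.150·(2.3−10) = -1.1550
  sulphur-dioxide contribution → 44.77 μm/a
  chloride contribution → 55.59 μm/a
  ⇒ r_corr(carbon steel) = 100.4 μm/a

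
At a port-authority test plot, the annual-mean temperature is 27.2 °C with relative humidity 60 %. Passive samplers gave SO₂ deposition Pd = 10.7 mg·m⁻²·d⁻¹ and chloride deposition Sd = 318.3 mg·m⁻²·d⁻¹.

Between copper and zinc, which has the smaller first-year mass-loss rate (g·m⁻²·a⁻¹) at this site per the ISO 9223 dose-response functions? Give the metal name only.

copper: temperature factor f = -0.080·(17.2) = -1.3760
  sulphur-dioxide contribution → 0.08545 μm/a
  chloride contribution → 1.597 μm/a
  ⇒ r_corr(copper) = 1.683 μm/a
  mass loss = 1.683 μm/a × 8.96 g/cm³ = 15.08 g·m⁻²·a⁻¹
zinc: f(T) = -0.071·(T−10) [T>10 °C] = -1.2212
  sulphur-dioxide contribution → 0.1705 μm/a
  chloride contribution → 7.624 μm/a
  ⇒ r_corr(zinc) = 7.795 μm/a
  mass loss = 7.795 μm/a × 7.14 g/cm³ = 55.66 g·m⁻²·a⁻¹
Ordering by g·m⁻²·a⁻¹: zinc (55.7) > copper (15.1)

copper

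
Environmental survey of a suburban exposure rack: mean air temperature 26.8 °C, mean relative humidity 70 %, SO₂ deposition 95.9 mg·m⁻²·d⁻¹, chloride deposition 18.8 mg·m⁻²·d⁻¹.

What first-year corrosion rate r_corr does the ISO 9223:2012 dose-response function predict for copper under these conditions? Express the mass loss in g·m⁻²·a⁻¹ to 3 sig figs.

copper: temperature factor f = -0.080·(16.8) = -1.3440
  SO₂ term: 0.0053·95.9^0.26·exp(0.059·70-1.3440) = 0.2815
  Cl⁻ term: 0.01025·18.8^0.27·exp(0.036·70+0.049·26.8) = 1.046
  sum: 0.2815 + 1.046 → r_corr = 1.327 μm/a
Convert to mass loss: 1.327 μm/a × 8.96 g/cm³ = 11.89 g·m⁻²·a⁻¹

r_corr = 11.9 g·m⁻²·a⁻¹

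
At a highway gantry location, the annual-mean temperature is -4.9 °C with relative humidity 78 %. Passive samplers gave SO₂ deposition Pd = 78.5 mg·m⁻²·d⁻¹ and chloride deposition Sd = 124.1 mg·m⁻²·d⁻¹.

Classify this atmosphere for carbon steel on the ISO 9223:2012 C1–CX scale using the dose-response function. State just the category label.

C3

carbon steel: f(T) = +0.150·(T−10) [T≤10 °C] = -2.2350
  SO₂ term: 1.77·78.5^0.52·exp(0.02·78-2.2350) = 8.713
  Cl⁻ term: 0.102·124.1^0.62·exp(0.033·78+0.04·-4.9) = 21.85
  sum: 8.713 + 21.85 → r_corr = 30.56 μm/a
30.6 μm/a falls in (25, 50] for carbon steel → category C3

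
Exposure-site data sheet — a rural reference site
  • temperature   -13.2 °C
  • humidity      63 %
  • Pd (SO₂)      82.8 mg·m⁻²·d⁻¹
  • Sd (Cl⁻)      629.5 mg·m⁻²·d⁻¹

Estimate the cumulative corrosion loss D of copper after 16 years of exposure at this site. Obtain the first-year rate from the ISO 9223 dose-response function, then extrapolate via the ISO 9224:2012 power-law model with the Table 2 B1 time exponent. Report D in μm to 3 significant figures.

D(16) = 2.11 μm

copper: temperature factor f = +0.126·(-23.2) = -2.9232
  Pd branch = 0.0053·Pd^0.26·e^(0.059·RH+f) = 0.03696 μm/a
  Cl⁻ term: 0.01025·629.5^0.27·exp(0.036·63+0.049·-13.2) = 0.2955
  r_corr = 0.03696 + 0.2955 = 0.3324 μm/a
Long-term exponent b (ISO 9224 Table 2, B1) = 0.667
  D(16) = 0.3324 × 16^0.667 = 0.3324 × 6.355 = 2.113 μm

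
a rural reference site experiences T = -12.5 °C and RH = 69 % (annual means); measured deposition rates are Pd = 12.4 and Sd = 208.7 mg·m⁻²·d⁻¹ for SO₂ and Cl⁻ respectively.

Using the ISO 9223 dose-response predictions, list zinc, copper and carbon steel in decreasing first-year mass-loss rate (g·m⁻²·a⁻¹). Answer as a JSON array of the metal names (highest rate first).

["carbon steel", "zinc", "copper"]

zinc: temperature factor f = +0.038·(-22.5) = -0.8550
  sulphur-dioxide contribution → 0.397 μm/a
  chloride contribution → 0.2205 μm/a
  total first-year rate 0.6176 μm/a
  mass loss = 0.6176 μm/a × 7.14 g/cm³ = 4.409 g·m⁻²·a⁻¹
copper: temperature factor f = +0.126·(-22.5) = -2.8350
  sulphur-dioxide contribution → 0.0351 μm/a
  chloride contribution → 0.2817 μm/a
  ⇒ r_corr(copper) = 0.3168 μm/a
  mass loss = 0.3168 μm/a × 8.96 g/cm³ = 2.839 g·m⁻²·a⁻¹
carbon steel: T≤10 °C ⇒ hinge +0.150·(-12.5−10) = -3.3750
  sulphur-dioxide contribution → 0.8915 μm/a
  chloride contribution → 16.54 μm/a
  ⇒ r_corr(carbon steel) = 17.43 μm/a
  mass loss = 17.43 μm/a × 7.85 g/cm³ = 136.8 g·m⁻²·a⁻¹
Ordering by g·m⁻²·a⁻¹: carbon steel (137) > zinc (4.41) > copper (2.84)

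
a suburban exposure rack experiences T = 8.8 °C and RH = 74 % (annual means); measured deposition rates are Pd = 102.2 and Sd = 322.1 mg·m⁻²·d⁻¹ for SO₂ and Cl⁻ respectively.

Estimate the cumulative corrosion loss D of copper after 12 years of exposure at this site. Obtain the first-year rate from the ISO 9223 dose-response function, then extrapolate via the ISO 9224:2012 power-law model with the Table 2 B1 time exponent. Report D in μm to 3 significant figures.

D(12) = 11.9 μm

copper: f(T) = +0.126·(T−10) [T≤10 °C] = -0.1512
  Pd branch = 0.0053·Pd^0.26·e^(0.059·RH+f) = 1.195 μm/a
  Sd branch = 0.01025·Sd^0.27·e^(0.036·RH+0.049·T) = 1.077 μm/a
  sum: 1.195 + 1.077 → r_corr = 2.271 μm/a
ISO 9224: D(t) = r_corr · t^b with b = 0.667 (copper, B1)
  D(12) = 2.271 × 12^0.667 = 2.271 × 5.246 = 11.91 μm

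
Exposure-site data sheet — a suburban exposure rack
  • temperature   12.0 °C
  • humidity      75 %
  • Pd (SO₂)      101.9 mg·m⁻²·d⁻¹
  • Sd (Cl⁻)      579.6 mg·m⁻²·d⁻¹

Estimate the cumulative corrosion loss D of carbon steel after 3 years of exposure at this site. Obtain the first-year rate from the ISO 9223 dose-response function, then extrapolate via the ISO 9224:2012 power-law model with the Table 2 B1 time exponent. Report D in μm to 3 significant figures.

carbon steel: f(T) = -0.054·(T−10) [T>10 °C] = -0.1080
  SO₂ term: 1.77·101.9^0.52·exp(0.02·75-0.1080) = 78.84
  Cl⁻ term: 0.102·579.6^0.62·exp(0.033·75+0.04·12.0) = 101.2
  r_corr = 78.84 + 101.2 = 180 μm/a
Power-law: D(3) = r_corr · 3^0.523
  D(3) = 180 × 3^0.523 = 180 × 1.776 = 319.8 μm

D(3) = 320 μm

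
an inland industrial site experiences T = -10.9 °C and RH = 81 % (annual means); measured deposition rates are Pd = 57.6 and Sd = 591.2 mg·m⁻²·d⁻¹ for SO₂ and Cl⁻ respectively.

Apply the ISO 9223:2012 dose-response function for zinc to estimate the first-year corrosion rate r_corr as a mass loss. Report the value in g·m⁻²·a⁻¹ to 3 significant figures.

r_corr = 13.9 g·m⁻²·a⁻¹

zinc: temperature factor f = +0.038·(-20.9) = -0.7942
  Pd branch = 0.0129·Pd^0.44·e^(0.046·RH+f) = 1.44 μm/a
  Sd branch = 0.0175·Sd^0.57·e^(0.008·RH+0.085·T) = 0.5035 μm/a
  r_corr = 1.44 + 0.5035 = 1.944 μm/a
Convert to mass loss: 1.944 μm/a × 7.14 g/cm³ = 13.88 g·m⁻²·a⁻¹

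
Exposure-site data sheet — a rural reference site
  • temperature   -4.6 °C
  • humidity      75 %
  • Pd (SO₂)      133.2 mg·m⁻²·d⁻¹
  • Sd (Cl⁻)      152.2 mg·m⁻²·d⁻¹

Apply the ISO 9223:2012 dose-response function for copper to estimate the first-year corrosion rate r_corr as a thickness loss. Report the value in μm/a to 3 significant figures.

copper: f(T) = +0.126·(T−10) [T≤10 °C] = -1.8396
  sulphur-dioxide contribution → 0.2509 μm/a
  chloride contribution → 0.4728 μm/a
  ⇒ r_corr(copper) = 0.7237 μm/a

r_corr = 0.724 μm/a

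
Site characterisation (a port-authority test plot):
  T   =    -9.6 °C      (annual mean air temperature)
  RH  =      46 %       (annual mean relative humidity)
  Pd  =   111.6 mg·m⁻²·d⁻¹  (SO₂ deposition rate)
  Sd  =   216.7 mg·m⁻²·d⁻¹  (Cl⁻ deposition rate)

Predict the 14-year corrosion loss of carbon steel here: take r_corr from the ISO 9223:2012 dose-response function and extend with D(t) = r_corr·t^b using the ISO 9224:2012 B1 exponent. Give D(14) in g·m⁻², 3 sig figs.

D(14) = 363 g·m⁻²

carbon steel: f(T) = +0.150·(T−10) [T≤10 °C] = -2.9400
  sulphur-dioxide contribution → 2.726 μm/a
  chloride contribution → 8.899 μm/a
  ⇒ r_corr(carbon steel) = 11.62 μm/a
Power-law: D(14) = r_corr · 14^0.523
  D(14) = 11.62 × 14^0.523 = 11.62 × 3.976 = 46.22 μm
  Mass loss = 46.22 μm × 7.85 g/cm³ = 362.8 g·m⁻²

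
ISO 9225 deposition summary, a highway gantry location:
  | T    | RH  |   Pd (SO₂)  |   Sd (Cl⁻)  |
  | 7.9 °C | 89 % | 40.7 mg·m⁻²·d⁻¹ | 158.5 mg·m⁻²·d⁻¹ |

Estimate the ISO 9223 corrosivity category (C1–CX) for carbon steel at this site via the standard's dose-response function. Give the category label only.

carbon steel: temperature factor f = +0.150·(-2.1) = -0.3150
  Pd branch = 1.77·Pd^0.52·e^(0.02·RH+f) = 52.63 μm/a
  Cl⁻ term: 0.102·158.5^0.62·exp(0.033·89+0.04·7.9) = 61.01
  sum: 52.63 + 61.01 → r_corr = 113.6 μm/a
Category bounds: 80…200 μm/a bracket r_corr ⇒ C5

C5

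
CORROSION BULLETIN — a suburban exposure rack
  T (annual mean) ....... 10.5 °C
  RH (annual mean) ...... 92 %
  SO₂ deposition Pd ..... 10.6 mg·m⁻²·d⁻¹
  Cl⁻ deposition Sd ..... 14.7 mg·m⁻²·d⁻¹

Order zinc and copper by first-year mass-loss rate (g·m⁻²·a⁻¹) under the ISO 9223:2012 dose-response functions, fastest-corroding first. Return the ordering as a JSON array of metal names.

["copper", "zinc"]

zinc: T>10 °C ⇒ hinge -0.071·(10.5−10) = -0.0355
  SO₂ term: 0.0129·10.6^0.44·exp(0.046·92-0.0355) = 2.422
  Sd branch = 0.0175·Sd^0.57·e^(0.008·RH+0.085·T) = 0.4127 μm/a
  sum: 2.422 + 0.4127 → r_corr = 2.835 μm/a
  mass loss = 2.835 μm/a × 7.14 g/cm³ = 20.24 g·m⁻²·a⁻¹
copper: T>10 °C ⇒ hinge -0.080·(10.5−10) = -0.0400
  Pd branch = 0.0053·Pd^0.26·e^(0.059·RH+f) = 2.142 μm/a
  Cl⁻ term: 0.01025·14.7^0.27·exp(0.036·92+0.049·10.5) = 0.9721
  r_corr = 2.142 + 0.9721 = 3.114 μm/a
  mass loss = 3.114 μm/a × 8.96 g/cm³ = 27.9 g·m⁻²·a⁻¹
Ordering by g·m⁻²·a⁻¹: copper (27.9) > zinc (20.2)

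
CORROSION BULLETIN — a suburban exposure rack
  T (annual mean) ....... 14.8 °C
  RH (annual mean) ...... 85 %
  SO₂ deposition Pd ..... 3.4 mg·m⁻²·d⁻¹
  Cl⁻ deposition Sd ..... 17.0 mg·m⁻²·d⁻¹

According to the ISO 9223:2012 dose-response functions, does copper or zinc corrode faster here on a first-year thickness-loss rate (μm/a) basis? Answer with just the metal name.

copper

copper: T>10 °C ⇒ hinge -0.080·(14.8−10) = -0.3840
  Pd branch = 0.0053·Pd^0.26·e^(0.059·RH+f) = 0.7476 μm/a
  Sd branch = 0.01025·Sd^0.27·e^(0.036·RH+0.049·T) = 0.9701 μm/a
  r_corr = 0.7476 + 0.9701 = 1.718 μm/a
zinc: T>10 °C ⇒ hinge -0.071·(14.8−10) = -0.3408
  Pd branch = 0.0129·Pd^0.44·e^(0.046·RH+f) = 0.7844 μm/a
  Sd branch = 0.0175·Sd^0.57·e^(0.008·RH+0.085·T) = 0.611 μm/a
  r_corr = 0.7844 + 0.611 = 1.395 μm/a
Ordering by μm/a: copper (1.72) > zinc (1.4)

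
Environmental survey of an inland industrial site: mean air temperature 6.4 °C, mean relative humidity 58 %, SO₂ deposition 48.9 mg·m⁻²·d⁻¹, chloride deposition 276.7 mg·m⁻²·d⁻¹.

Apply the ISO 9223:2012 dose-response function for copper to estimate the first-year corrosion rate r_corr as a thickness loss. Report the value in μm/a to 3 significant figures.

copper: temperature factor f = +0.126·(-3.6) = -0.4536
  sulphur-dioxide contribution → 0.2836 μm/a
  chloride contribution → 0.5165 μm/a
  ⇒ r_corr(copper) = 0.8001 μm/a

r_corr = 0.800 μm/a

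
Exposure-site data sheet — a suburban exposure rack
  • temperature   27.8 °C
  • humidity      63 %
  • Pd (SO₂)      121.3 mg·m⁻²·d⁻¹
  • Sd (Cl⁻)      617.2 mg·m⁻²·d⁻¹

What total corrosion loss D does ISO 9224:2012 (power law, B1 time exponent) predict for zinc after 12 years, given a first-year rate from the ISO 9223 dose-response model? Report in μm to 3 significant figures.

D(12) = 94.5 μm

zinc: T>10 °C ⇒ hinge -0.071·(27.8−10) = -1.2638
  SO₂ term: 0.0129·121.3^0.44·exp(0.046·63-1.2638) = 0.546
  Sd branch = 0.0175·Sd^0.57·e^(0.008·RH+0.085·T) = 11.99 μm/a
  sum: 0.546 + 11.99 → r_corr = 12.53 μm/a
ISO 9224: D(t) = r_corr · t^b with b = 0.813 (zinc, B1)
  D(12) = 12.53 × 12^0.813 = 12.53 × 7.54 = 94.5 μm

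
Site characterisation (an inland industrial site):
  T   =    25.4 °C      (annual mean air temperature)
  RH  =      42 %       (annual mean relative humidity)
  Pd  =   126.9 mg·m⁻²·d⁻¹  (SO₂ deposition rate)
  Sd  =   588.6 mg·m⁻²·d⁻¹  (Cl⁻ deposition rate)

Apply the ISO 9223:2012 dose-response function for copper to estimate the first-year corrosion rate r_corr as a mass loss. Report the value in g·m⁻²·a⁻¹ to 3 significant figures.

copper: f(T) = -0.080·(T−10) [T>10 °C] = -1.2320
  SO₂ term: 0.0053·126.9^0.26·exp(0.059·42-1.2320) = 0.06491
  Cl⁻ term: 0.01025·588.6^0.27·exp(0.036·42+0.049·25.4) = 0.9031
  sum: 0.06491 + 0.9031 → r_corr = 0.968 μm/a
Convert to mass loss: 0.968 μm/a × 8.96 g/cm³ = 8.674 g·m⁻²·a⁻¹

r_corr = 8.67 g·m⁻²·a⁻¹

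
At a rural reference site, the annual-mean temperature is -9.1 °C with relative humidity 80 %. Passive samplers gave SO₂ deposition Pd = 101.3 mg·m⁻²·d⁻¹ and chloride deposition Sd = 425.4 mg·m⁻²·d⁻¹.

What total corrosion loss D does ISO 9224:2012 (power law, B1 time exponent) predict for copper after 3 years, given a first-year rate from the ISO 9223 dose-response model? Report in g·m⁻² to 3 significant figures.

D(3) = 14.5 g·m⁻²

copper: temperature factor f = +0.126·(-19.1) = -2.4066
  Pd branch = 0.0053·Pd^0.26·e^(0.059·RH+f) = 0.178 μm/a
  Cl⁻ term: 0.01025·425.4^0.27·exp(0.036·80+0.049·-9.1) = 0.5993
  r_corr = 0.178 + 0.5993 = 0.7773 μm/a
ISO 9224: D(t) = r_corr · t^b with b = 0.667 (copper, B1)
  D(3) = 0.7773 × 3^0.667 = 0.7773 × 2.081 = 1.617 μm
  Mass loss = 1.617 μm × 8.96 g/cm³ = 14.49 g·m⁻²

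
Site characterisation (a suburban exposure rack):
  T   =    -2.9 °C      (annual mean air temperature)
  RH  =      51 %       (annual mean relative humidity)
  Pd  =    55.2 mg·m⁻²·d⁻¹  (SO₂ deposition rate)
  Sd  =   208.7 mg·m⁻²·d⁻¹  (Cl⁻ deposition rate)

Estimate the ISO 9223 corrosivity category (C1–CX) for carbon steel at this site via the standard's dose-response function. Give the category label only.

carbon steel: f(T) = +0.150·(T−10) [T≤10 °C] = -1.9350
  sulphur-dioxide contribution → 5.707 μm/a
  chloride contribution → 13.4 μm/a
  ⇒ r_corr(carbon steel) = 19.11 μm/a
ISO 9223 Table 2 (carbon steel): 1.3 < 19.1 ≤ 25 μm/a ⇒ C2

C2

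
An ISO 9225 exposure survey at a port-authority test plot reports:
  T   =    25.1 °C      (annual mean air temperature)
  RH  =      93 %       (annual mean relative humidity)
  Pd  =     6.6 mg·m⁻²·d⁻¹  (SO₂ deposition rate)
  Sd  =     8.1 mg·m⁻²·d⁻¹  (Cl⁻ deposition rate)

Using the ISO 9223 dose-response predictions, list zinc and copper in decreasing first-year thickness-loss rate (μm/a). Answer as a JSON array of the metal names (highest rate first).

["copper", "zinc"]

zinc: f(T) = -0.071·(T−10) [T>10 °C] = -1.0721
  sulphur-dioxide contribution → 0.7303 μm/a
  chloride contribution → 1.025 μm/a
  total first-year rate 1.755 μm/a
copper: temperature factor f = -0.080·(15.1) = -1.2080
  sulphur-dioxide contribution → 0.6247 μm/a
  chloride contribution → 1.755 μm/a
  total first-year rate 2.379 μm/a
Ordering by μm/a: copper (2.38) > zinc (1.75)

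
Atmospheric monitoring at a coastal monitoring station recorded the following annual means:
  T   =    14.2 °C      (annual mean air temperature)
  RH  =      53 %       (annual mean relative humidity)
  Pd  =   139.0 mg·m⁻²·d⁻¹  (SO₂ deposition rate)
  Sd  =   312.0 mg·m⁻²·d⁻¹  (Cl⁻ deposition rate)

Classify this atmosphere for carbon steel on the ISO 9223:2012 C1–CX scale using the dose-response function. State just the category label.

carbon steel: f(T) = -0.054·(T−10) [T>10 °C] = -0.2268
  Pd branch = 1.77·Pd^0.52·e^(0.02·RH+f) = 52.99 μm/a
  Sd branch = 0.102·Sd^0.62·e^(0.033·RH+0.04·T) = 36.41 μm/a
  r_corr = 52.99 + 36.41 = 89.4 μm/a
ISO 9223 Table 2 (carbon steel): 80 < 89.4 ≤ 200 μm/a ⇒ C5

C5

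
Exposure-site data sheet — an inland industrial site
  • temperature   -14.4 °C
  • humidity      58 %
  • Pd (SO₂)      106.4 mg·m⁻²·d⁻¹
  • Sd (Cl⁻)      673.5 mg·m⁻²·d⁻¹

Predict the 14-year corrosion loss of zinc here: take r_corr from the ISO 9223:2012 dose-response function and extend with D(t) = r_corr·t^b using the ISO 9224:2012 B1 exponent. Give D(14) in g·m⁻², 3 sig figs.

zinc: T≤10 °C ⇒ hinge +0.038·(-14.4−10) = -0.9272
  SO₂ term: 0.0129·106.4^0.44·exp(0.046·58-0.9272) = 0.5734
  Sd branch = 0.0175·Sd^0.57·e^(0.008·RH+0.085·T) = 0.3351 μm/a
  sum: 0.5734 + 0.3351 → r_corr = 0.9085 μm/a
ISO 9224: D(t) = r_corr · t^b with b = 0.813 (zinc, B1)
  D(14) = 0.9085 × 14^0.813 = 0.9085 × 8.547 = 7.764 μm
  Mass loss = 7.764 μm × 7.14 g/cm³ = 55.44 g·m⁻²

D(14) = 55.4 g·m⁻²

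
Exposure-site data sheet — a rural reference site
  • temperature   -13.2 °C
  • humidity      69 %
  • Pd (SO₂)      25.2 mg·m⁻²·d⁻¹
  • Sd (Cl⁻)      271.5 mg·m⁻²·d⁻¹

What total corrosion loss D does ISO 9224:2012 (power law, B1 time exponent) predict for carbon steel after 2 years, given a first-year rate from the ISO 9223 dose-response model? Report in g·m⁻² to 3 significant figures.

carbon steel: f(T) = +0.150·(T−10) [T≤10 °C] = -3.4800
  sulphur-dioxide contribution → 1.161 μm/a
  chloride contribution → 18.93 μm/a
  total first-year rate 20.09 μm/a
Long-term exponent b (ISO 9224 Table 2, B1) = 0.523
  D(2) = 20.09 × 2^0.523 = 20.09 × 1.437 = 28.87 μm
  Mass loss = 28.87 μm × 7.85 g/cm³ = 226.6 g·m⁻²

D(2) = 227 g·m⁻²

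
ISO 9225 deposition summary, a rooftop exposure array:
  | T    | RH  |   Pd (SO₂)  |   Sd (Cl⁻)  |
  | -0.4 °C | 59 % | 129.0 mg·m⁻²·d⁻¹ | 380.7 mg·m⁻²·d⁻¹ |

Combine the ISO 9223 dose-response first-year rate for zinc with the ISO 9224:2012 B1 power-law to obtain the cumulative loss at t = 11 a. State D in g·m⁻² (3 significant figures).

D(11) = 96.0 g·m⁻²

zinc: temperature factor f = +0.038·(-10.4) = -0.3952
  sulphur-dioxide contribution → 1.112 μm/a
  chloride contribution → 0.802 μm/a
  total first-year rate 1.915 μm/a
Power-law: D(11) = r_corr · 11^0.813
  D(11) = 1.915 × 11^0.813 = 1.915 × 7.025 = 13.45 μm
  Mass loss = 13.45 μm × 7.14 g/cm³ = 96.03 g·m⁻²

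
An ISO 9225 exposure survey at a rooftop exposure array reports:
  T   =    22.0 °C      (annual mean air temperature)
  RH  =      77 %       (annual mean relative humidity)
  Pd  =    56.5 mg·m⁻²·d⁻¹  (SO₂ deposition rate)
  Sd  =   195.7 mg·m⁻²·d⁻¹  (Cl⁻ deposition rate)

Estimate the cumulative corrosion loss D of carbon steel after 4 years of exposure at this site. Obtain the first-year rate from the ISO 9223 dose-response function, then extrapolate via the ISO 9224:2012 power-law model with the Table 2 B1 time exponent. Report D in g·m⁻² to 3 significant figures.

D(4) = 1.90e+03 g·m⁻²

carbon steel: T>10 °C ⇒ hinge -0.054·(22.0−10) = -0.6480
  sulphur-dioxide contribution → 35.19 μm/a
  chloride contribution → 82.24 μm/a
  total first-year rate 117.4 μm/a
Power-law: D(4) = r_corr · 4^0.523
  D(4) = 117.4 × 4^0.523 = 117.4 × 2.065 = 242.5 μm
  Mass loss = 242.5 μm × 7.85 g/cm³ = 1903 g·m⁻²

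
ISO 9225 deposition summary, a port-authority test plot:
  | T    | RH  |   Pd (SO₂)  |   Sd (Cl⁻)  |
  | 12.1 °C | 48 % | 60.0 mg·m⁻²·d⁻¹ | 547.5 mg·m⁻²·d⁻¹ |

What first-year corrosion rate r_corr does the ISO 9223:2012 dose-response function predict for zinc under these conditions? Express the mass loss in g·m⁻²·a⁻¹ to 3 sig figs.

r_corr = 23.0 g·m⁻²·a⁻¹

zinc: temperature factor f = -0.071·(2.1) = -0.1491
  SO₂ term: 0.0129·60.0^0.44·exp(0.046·48-0.1491) = 0.6126
  Cl⁻ term: 0.0175·547.5^0.57·exp(0.008·48+0.085·12.1) = 2.614
  sum: 0.6126 + 2.614 → r_corr = 3.227 μm/a
Convert to mass loss: 3.227 μm/a × 7.14 g/cm³ = 23.04 g·m⁻²·a⁻¹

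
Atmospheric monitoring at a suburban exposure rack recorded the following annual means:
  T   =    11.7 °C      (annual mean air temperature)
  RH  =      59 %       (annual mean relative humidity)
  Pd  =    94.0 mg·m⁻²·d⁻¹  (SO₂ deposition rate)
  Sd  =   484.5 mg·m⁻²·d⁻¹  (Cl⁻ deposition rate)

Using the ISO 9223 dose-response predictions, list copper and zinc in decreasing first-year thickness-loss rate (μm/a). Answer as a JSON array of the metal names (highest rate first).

["zinc", "copper"]

copper: T>10 °C ⇒ hinge -0.080·(11.7−10) = -0.1360
  SO₂ term: 0.0053·94.0^0.26·exp(0.059·59-0.1360) = 0.4898
  Sd branch = 0.01025·Sd^0.27·e^(0.036·RH+0.049·T) = 0.8076 μm/a
  sum: 0.4898 + 0.8076 → r_corr = 1.297 μm/a
zinc: temperature factor f = -0.071·(1.7) = -0.1207
  SO₂ term: 0.0129·94.0^0.44·exp(0.046·59-0.1207) = 1.274
  Sd branch = 0.0175·Sd^0.57·e^(0.008·RH+0.085·T) = 2.574 μm/a
  sum: 1.274 + 2.574 → r_corr = 3.847 μm/a
Ordering by μm/a: zinc (3.85) > copper (1.3)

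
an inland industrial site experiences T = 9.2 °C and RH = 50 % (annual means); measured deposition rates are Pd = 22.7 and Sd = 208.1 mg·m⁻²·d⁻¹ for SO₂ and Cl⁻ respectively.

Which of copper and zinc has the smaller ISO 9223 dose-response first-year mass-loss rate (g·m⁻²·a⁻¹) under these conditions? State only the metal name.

copper: f(T) = +0.126·(T−10) [T≤10 °C] = -0.1008
  sulphur-dioxide contribution → 0.2062 μm/a
  chloride contribution → 0.4113 μm/a
  ⇒ r_corr(copper) = 0.6175 μm/a
  mass loss = 0.6175 μm/a × 8.96 g/cm³ = 5.533 g·m⁻²·a⁻¹
zinc: temperature factor f = +0.038·(-0.8) = -0.0304
  sulphur-dioxide contribution → 0.4931 μm/a
  chloride contribution → 1.196 μm/a
  ⇒ r_corr(zinc) = 1.689 μm/a
  mass loss = 1.689 μm/a × 7.14 g/cm³ = 12.06 g·m⁻²·a⁻¹
Ordering by g·m⁻²·a⁻¹: zinc (12.1) > copper (5.53)

copper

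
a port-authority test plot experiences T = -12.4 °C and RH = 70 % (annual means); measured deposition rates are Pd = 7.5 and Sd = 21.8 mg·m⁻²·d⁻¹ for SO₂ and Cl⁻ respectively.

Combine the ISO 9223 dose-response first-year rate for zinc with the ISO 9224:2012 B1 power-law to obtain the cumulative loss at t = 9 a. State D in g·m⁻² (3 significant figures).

D(9) = 16.9 g·m⁻²

zinc: f(T) = +0.038·(T−10) [T≤10 °C] = -0.8512
  sulphur-dioxide contribution → 0.3345 μm/a
  chloride contribution → 0.06186 μm/a
  total first-year rate 0.3963 μm/a
Long-term exponent b (ISO 9224 Table 2, B1) = 0.813
  D(9) = 0.3963 × 9^0.813 = 0.3963 × 5.968 = 2.365 μm
  Mass loss = 2.365 μm × 7.14 g/cm³ = 16.89 g·m⁻²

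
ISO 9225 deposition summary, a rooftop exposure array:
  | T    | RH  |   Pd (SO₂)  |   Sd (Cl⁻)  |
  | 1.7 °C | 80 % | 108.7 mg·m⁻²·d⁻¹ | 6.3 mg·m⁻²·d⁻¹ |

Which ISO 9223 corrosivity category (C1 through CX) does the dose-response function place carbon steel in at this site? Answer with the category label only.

C3

carbon steel: f(T) = +0.150·(T−10) [T≤10 °C] = -1.2450
  sulphur-dioxide contribution → 28.91 μm/a
  chloride contribution → 4.789 μm/a
  total first-year rate 33.7 μm/a
ISO 9223 Table 2 (carbon steel): 25 < 33.7 ≤ 50 μm/a ⇒ C3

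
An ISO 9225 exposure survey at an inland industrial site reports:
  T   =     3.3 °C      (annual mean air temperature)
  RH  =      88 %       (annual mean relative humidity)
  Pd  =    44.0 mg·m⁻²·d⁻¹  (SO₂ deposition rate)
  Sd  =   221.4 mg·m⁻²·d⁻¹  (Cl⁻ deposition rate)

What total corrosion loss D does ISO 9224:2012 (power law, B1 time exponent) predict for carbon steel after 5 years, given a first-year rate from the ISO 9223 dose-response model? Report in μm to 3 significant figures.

carbon steel: temperature factor f = +0.150·(-6.7) = -1.0050
  SO₂ term: 1.77·44.0^0.52·exp(0.02·88-1.0050) = 26.94
  Cl⁻ term: 0.102·221.4^0.62·exp(0.033·88+0.04·3.3) = 60.41
  sum: 26.94 + 60.41 → r_corr = 87.36 μm/a
Long-term exponent b (ISO 9224 Table 2, B1) = 0.523
  D(5) = 87.36 × 5^0.523 = 87.36 × 2.32 = 202.7 μm

D(5) = 203 μm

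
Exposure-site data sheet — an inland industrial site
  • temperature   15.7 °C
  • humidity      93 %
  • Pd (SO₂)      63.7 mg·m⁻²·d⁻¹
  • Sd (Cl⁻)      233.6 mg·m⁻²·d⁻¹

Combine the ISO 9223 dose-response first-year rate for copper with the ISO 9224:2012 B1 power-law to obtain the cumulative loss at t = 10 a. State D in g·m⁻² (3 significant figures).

D(10) = 214 g·m⁻²

copper: temperature factor f = -0.080·(5.7) = -0.4560
  sulphur-dioxide contribution → 2.389 μm/a
  chloride contribution → 2.744 μm/a
  ⇒ r_corr(copper) = 5.133 μm/a
Power-law: D(10) = r_corr · 10^0.667
  D(10) = 5.133 × 10^0.667 = 5.133 × 4.645 = 23.84 μm
  Mass loss = 23.84 μm × 8.96 g/cm³ = 213.6 g·m⁻²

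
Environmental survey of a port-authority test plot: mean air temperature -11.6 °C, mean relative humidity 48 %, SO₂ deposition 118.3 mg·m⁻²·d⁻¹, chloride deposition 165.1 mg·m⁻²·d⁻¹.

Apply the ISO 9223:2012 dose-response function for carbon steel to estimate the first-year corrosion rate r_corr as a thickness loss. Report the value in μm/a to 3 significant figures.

r_corr = 9.58 μm/a

carbon steel: f(T) = +0.150·(T−10) [T≤10 °C] = -3.2400
  Pd branch = 1.77·Pd^0.52·e^(0.02·RH+f) = 2.166 μm/a
  Sd branch = 0.102·Sd^0.62·e^(0.033·RH+0.04·T) = 7.413 μm/a
  sum: 2.166 + 7.413 → r_corr = 9.58 μm/a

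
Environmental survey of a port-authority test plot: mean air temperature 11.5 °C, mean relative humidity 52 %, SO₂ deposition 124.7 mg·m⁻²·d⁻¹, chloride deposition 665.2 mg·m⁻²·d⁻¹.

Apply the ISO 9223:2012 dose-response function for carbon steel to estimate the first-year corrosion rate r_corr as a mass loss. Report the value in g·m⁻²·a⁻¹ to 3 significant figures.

r_corr = 843 g·m⁻²·a⁻¹

carbon steel: f(T) = -0.054·(T−10) [T>10 °C] = -0.0810
  SO₂ term: 1.77·124.7^0.52·exp(0.02·52-0.0810) = 56.8
  Cl⁻ term: 0.102·665.2^0.62·exp(0.033·52+0.04·11.5) = 50.57
  r_corr = 56.8 + 50.57 = 107.4 μm/a
Convert to mass loss: 107.4 μm/a × 7.85 g/cm³ = 842.8 g·m⁻²·a⁻¹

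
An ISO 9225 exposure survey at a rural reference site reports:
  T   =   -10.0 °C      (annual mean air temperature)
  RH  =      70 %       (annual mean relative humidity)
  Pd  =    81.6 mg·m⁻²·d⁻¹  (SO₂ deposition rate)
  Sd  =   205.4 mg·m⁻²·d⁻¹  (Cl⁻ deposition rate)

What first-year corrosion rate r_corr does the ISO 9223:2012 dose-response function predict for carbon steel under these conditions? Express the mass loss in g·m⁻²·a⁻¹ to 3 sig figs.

carbon steel: f(T) = +0.150·(T−10) [T≤10 °C] = -3.0000
  SO₂ term: 1.77·81.6^0.52·exp(0.02·70-3.0000) = 3.525
  Cl⁻ term: 0.102·205.4^0.62·exp(0.033·70+0.04·-10.0) = 18.7
  r_corr = 3.525 + 18.7 = 22.23 μm/a
Convert to mass loss: 22.23 μm/a × 7.85 g/cm³ = 174.5 g·m⁻²·a⁻¹

r_corr = 174 g·m⁻²·a⁻¹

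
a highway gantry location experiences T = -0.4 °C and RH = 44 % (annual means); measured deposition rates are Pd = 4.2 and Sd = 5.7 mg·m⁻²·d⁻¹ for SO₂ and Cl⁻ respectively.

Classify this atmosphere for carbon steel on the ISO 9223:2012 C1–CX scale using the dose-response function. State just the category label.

C2

carbon steel: temperature factor f = +0.150·(-10.4) = -1.5600
  SO₂ term: 1.77·4.2^0.52·exp(0.02·44-1.5600) = 1.891
  Cl⁻ term: 0.102·5.7^0.62·exp(0.033·44+0.04·-0.4) = 1.262
  sum: 1.891 + 1.262 → r_corr = 3.153 μm/a
3.15 μm/a falls in (1.3, 25] for carbon steel → category C2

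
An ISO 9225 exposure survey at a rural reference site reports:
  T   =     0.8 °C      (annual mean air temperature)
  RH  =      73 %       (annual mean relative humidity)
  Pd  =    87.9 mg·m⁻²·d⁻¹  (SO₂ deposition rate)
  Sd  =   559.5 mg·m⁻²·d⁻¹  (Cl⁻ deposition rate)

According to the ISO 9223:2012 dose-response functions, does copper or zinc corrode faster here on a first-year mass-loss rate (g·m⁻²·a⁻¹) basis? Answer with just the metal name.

copper: f(T) = +0.126·(T−10) [T≤10 °C] = -1.1592
  Pd branch = 0.0053·Pd^0.26·e^(0.059·RH+f) = 0.3952 μm/a
  Sd branch = 0.01025·Sd^0.27·e^(0.036·RH+0.049·T) = 0.8147 μm/a
  r_corr = 0.3952 + 0.8147 = 1.21 μm/a
  mass loss = 1.21 μm/a × 8.96 g/cm³ = 10.84 g·m⁻²·a⁻¹
zinc: T≤10 °C ⇒ hinge +0.038·(0.8−10) = -0.3496
  SO₂ term: 0.0129·87.9^0.44·exp(0.046·73-0.3496) = 1.873
  Cl⁻ term: 0.0175·559.5^0.57·exp(0.008·73+0.085·0.8) = 1.237
  r_corr = 1.873 + 1.237 = 3.11 μm/a
  mass loss = 3.11 μm/a × 7.14 g/cm³ = 22.21 g·m⁻²·a⁻¹
Ordering by g·m⁻²·a⁻¹: zinc (22.2) > copper (10.8)

zinc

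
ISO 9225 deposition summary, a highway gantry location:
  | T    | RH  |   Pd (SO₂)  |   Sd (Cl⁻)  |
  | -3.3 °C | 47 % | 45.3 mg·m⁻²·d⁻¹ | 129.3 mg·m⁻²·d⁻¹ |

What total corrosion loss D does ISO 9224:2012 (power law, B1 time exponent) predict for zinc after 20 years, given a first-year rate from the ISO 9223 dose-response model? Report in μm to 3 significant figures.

D(20) = 7.65 μm

zinc: f(T) = +0.038·(T−10) [T≤10 °C] = -0.5054
  sulphur-dioxide contribution → 0.362 μm/a
  chloride contribution → 0.3077 μm/a
  total first-year rate 0.6697 μm/a
ISO 9224: D(t) = r_corr · t^b with b = 0.813 (zinc, B1)
  D(20) = 0.6697 × 20^0.813 = 0.6697 × 11.42 = 7.649 μm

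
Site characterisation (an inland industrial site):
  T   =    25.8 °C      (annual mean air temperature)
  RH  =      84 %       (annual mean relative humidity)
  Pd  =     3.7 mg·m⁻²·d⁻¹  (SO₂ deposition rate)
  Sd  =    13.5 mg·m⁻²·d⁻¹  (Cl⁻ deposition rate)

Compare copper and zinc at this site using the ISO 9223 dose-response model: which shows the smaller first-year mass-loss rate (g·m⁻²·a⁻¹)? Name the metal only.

zinc

copper: f(T) = -0.080·(T−10) [T>10 °C] = -1.2640
  SO₂ term: 0.0053·3.7^0.26·exp(0.059·84-1.2640) = 0.2988
  Cl⁻ term: 0.01025·13.5^0.27·exp(0.036·84+0.049·25.8) = 1.507
  sum: 0.2988 + 1.507 → r_corr = 1.806 μm/a
  mass loss = 1.806 μm/a × 8.96 g/cm³ = 16.18 g·m⁻²·a⁻¹
zinc: T>10 °C ⇒ hinge -0.071·(25.8−10) = -1.1218
  Pd branch = 0.0129·Pd^0.44·e^(0.046·RH+f) = 0.3561 μm/a
  Cl⁻ term: 0.0175·13.5^0.57·exp(0.008·84+0.085·25.8) = 1.354
  r_corr = 0.3561 + 1.354 = 1.71 μm/a
  mass loss = 1.71 μm/a × 7.14 g/cm³ = 12.21 g·m⁻²·a⁻¹
Ordering by g·m⁻²·a⁻¹: copper (16.2) > zinc (12.2)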